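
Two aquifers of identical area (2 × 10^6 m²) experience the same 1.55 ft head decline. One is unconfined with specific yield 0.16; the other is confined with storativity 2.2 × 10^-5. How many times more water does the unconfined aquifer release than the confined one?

ΔV_u / ΔV_c ≈ 7270

Δh = 1.55 ft = 0.4724 m
Unconfined: ΔV_u = Sy × A × Δh = 0.16 × 2 × 10^6 × 0.4724 = 1.512 × 10^5 m³
Confined: ΔV_c = S × A × Δh = 2.2 × 10^-5 × 2 × 10^6 × 0.4724 = 20.79 m³
Ratio = ΔV_u / ΔV_c = Sy / S = 0.16 / 2.2 × 10^-5 = 7273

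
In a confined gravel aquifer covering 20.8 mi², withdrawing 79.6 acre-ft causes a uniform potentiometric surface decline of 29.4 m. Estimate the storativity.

A = 20.8 mi² = 5.387 × 10^7 m²
ΔV = 79.6 acre-ft = 98190 m³
S = ΔV / (A × Δh) = 98190 m³ / (5.387 × 10^7 m² × 29.4 m) = 6.199 × 10^-5

S ≈ 6.2 × 10^-5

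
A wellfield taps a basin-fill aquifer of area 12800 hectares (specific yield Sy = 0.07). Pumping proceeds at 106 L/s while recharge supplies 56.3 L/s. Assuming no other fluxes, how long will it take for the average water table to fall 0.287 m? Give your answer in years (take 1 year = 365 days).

A = 12800 hectares = 1.28 × 10^8 m²
ΔV = Sy × A × Δh = 0.07 × 1.28 × 10^8 × 0.287 = 2.572 × 10^6 m³
Net withdrawal = 106 − 56.3 = 49.7 L/s = 4294 m³/d
t = ΔV / Q = 2.572 × 10^6 m³ / 4294 m³/d = 598.9 d
t = 598.9 d ≈ 1.641 years

t ≈ 1.64 years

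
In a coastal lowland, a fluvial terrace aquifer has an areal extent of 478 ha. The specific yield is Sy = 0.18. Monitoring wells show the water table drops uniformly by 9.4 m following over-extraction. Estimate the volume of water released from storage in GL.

ΔV ≈ 8.09 GL

A = 478 ha = 4.78 × 10^6 m²
ΔV = Sy × A × Δh = 0.18 × 4.78 × 10^6 m² × 9.4 m = 8.088 × 10^6 m³
ΔV = 8.088 × 10^6 m³ = 8.088 GL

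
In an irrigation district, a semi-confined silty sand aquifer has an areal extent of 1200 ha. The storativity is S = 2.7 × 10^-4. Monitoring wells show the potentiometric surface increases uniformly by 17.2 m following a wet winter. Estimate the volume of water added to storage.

A = 1200 ha = 1.2 × 10^7 m²
ΔV = S × A × Δh = 2.7 × 10^-4 × 1.2 × 10^7 m² × 17.2 m = 55730 m³

ΔV ≈ 55700 m³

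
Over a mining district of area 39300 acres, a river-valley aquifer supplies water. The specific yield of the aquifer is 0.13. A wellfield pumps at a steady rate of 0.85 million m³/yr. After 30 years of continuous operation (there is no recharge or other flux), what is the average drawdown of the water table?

A = 39300 acres = 1.59 × 10^8 m²
Q = 0.85 million m³/yr = 2329 m³/d
t = 30 years = 10950 d
ΔV = Q × t = 2329 m³/d × 10950 d = 2.55 × 10^7 m³
Δh = ΔV / (Sy × A) = 2.55 × 10^7 / (0.13 × 1.59 × 10^8) = 1.233 m

Δh ≈ 1.23 m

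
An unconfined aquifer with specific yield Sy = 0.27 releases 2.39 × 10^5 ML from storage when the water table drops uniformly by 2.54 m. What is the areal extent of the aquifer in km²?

ΔV = 2.39 × 10^5 ML = 2.39 × 10^8 m³
A = ΔV / (Sy × Δh) = 2.39 × 10^8 / (0.27 × 2.54) = 3.485 × 10^8 m²
A = 3.485 × 10^8 m² = 348.5 km²

A ≈ 348 km²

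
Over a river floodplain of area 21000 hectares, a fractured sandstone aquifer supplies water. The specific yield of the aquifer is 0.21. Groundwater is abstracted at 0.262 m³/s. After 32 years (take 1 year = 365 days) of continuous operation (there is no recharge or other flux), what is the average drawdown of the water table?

Δh ≈ 6 m

A = 21000 hectares = 2.1 × 10^8 m²
Q = 0.262 m³/s = 22640 m³/d
t = 32 years = 11680 d
ΔV = Q × t = 22640 m³/d × 11680 d = 2.644 × 10^8 m³
Δh = ΔV / (Sy × A) = 2.644 × 10^8 / (0.21 × 2.1 × 10^8) = 5.995 m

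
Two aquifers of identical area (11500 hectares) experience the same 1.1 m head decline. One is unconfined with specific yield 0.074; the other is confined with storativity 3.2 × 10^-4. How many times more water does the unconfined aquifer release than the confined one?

A = 11500 hectares = 1.15 × 10^8 m²
Unconfined: ΔV_u = Sy × A × Δh = 0.074 × 1.15 × 10^8 × 1.1 = 9.361 × 10^6 m³
Confined: ΔV_c = S × A × Δh = 3.2 × 10^-4 × 1.15 × 10^8 × 1.1 = 40480 m³
Ratio = ΔV_u / ΔV_c = Sy / S = 0.074 / 3.2 × 10^-4 = 231.2

ΔV_u / ΔV_c ≈ 231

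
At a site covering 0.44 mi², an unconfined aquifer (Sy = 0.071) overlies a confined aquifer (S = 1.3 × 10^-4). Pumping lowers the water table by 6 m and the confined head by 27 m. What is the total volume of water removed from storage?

ΔV ≈ 4.89 × 10^5 m³

A = 0.44 mi² = 1.14 × 10^6 m²
Unconfined: ΔV_u = Sy × A × Δh_u = 0.071 × 1.14 × 10^6 × 6 = 4.855 × 10^5 m³
Confined: ΔV_c = S × A × Δh_c = 1.3 × 10^-4 × 1.14 × 10^6 × 27 = 4000 m³
Total ΔV = 4.855 × 10^5 + 4000 = 4.895 × 10^5 m³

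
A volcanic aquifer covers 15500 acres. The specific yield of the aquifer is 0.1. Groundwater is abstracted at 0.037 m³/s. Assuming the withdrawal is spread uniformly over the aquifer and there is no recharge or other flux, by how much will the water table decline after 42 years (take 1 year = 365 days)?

Δh ≈ 7.81 m

A = 15500 acres = 6.273 × 10^7 m²
Q = 0.037 m³/s = 3197 m³/d
t = 42 years = 15330 d
ΔV = Q × t = 3197 m³/d × 15330 d = 4.901 × 10^7 m³
Δh = ΔV / (Sy × A) = 4.901 × 10^7 / (0.1 × 6.273 × 10^7) = 7.813 m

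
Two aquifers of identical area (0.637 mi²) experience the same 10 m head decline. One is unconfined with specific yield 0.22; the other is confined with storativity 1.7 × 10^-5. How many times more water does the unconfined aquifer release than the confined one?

A = 0.637 mi² = 1.65 × 10^6 m²
Unconfined: ΔV_u = Sy × A × Δh = 0.22 × 1.65 × 10^6 × 10 = 3.63 × 10^6 m³
Confined: ΔV_c = S × A × Δh = 1.7 × 10^-5 × 1.65 × 10^6 × 10 = 280.5 m³
Ratio = ΔV_u / ΔV_c = Sy / S = 0.22 / 1.7 × 10^-5 = 12940

ΔV_u / ΔV_c ≈ 12900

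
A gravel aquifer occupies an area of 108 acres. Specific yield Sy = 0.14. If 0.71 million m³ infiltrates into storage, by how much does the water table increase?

A = 108 acres = 4.371 × 10^5 m²
ΔV = 0.71 million m³ = 7.1 × 10^5 m³
Δh = ΔV / (Sy × A) = 7.1 × 10^5 m³ / (0.14 × 4.371 × 10^5 m²) = 11.6 m

Δh ≈ 11.6 m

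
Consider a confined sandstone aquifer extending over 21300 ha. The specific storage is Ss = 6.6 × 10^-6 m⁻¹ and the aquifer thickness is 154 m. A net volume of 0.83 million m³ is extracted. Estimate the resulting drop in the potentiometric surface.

Δh ≈ 3.83 m

S = Ss × b = 6.6 × 10^-6 m⁻¹ × 154 m = 1.016 × 10^-3
A = 21300 ha = 2.13 × 10^8 m²
ΔV = 0.83 million m³ = 8.3 × 10^5 m³
Δh = ΔV / (S × A) = 8.3 × 10^5 m³ / (0.001016 × 2.13 × 10^8 m²) = 3.834 m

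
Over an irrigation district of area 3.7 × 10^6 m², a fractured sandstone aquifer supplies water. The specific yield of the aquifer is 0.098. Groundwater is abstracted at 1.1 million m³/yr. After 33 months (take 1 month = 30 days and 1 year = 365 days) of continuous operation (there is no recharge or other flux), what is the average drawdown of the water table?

Q = 1.1 million m³/yr = 3014 m³/d
t = 33 months = 990 d
ΔV = Q × t = 3014 m³/d × 990 d = 2.984 × 10^6 m³
Δh = ΔV / (Sy × A) = 2.984 × 10^6 / (0.098 × 3.7 × 10^6) = 8.228 m

Δh ≈ 8.23 m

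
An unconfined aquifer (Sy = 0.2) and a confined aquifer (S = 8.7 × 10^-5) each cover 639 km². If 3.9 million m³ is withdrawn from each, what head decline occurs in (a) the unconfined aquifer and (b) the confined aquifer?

A = 639 km² = 6.39 × 10^8 m²
ΔV = 3.9 million m³ = 3.9 × 10^6 m³
Unconfined: Δh_u = ΔV/(Sy·A) = 3.9 × 10^6/(0.2 × 6.39 × 10^8) = 0.03052 m
Confined: Δh_c = ΔV/(S·A) = 3.9 × 10^6/(8.7 × 10^-5 × 6.39 × 10^8) = 70.15 m

Δh_u ≈ 0.0305 m; Δh_c ≈ 70.2 m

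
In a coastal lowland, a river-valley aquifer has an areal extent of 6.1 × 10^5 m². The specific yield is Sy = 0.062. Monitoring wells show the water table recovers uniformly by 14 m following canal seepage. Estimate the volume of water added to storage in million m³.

ΔV ≈ 0.529 million m³

ΔV = Sy × A × Δh = 0.062 × 6.1 × 10^5 m² × 14 m = 5.295 × 10^5 m³
ΔV = 5.295 × 10^5 m³ = 0.5295 million m³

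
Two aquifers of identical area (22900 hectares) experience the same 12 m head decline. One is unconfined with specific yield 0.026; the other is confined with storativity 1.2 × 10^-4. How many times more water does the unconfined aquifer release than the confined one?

ΔV_u / ΔV_c ≈ 217

A = 22900 hectares = 2.29 × 10^8 m²
Unconfined: ΔV_u = Sy × A × Δh = 0.026 × 2.29 × 10^8 × 12 = 7.145 × 10^7 m³
Confined: ΔV_c = S × A × Δh = 1.2 × 10^-4 × 2.29 × 10^8 × 12 = 3.298 × 10^5 m³
Ratio = ΔV_u / ΔV_c = Sy / S = 0.026 / 1.2 × 10^-4 = 216.7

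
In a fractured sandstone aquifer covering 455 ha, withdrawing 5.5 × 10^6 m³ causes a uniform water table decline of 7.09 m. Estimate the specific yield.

Sy ≈ 0.17

A = 455 ha = 4.55 × 10^6 m²
Sy = ΔV / (A × Δh) = 5.5 × 10^6 m³ / (4.55 × 10^6 m² × 7.09 m) = 0.1705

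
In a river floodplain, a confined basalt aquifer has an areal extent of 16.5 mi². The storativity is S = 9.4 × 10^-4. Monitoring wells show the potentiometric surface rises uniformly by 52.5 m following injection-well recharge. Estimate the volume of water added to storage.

A = 16.5 mi² = 4.273 × 10^7 m²
ΔV = S × A × Δh = 9.4 × 10^-4 × 4.273 × 10^7 m² × 52.5 m = 2.109 × 10^6 m³

ΔV ≈ 2.11 × 10^6 m³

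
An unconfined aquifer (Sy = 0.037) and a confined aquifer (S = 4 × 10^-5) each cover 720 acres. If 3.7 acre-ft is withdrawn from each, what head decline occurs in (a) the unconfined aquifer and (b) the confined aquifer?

Δh_u ≈ 0.0423 m; Δh_c ≈ 39.2 m

A = 720 acres = 2.914 × 10^6 m²
ΔV = 3.7 acre-ft = 4564 m³
Unconfined: Δh_u = ΔV/(Sy·A) = 4564/(0.037 × 2.914 × 10^6) = 0.04233 m
Confined: Δh_c = ΔV/(S·A) = 4564/(4 × 10^-5 × 2.914 × 10^6) = 39.16 m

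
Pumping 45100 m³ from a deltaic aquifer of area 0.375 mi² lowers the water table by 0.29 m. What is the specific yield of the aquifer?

A = 0.375 mi² = 9.712 × 10^5 m²
Sy = ΔV / (A × Δh) = 45100 m³ / (9.712 × 10^5 m² × 0.29 m) = 0.1601

Sy ≈ 0.16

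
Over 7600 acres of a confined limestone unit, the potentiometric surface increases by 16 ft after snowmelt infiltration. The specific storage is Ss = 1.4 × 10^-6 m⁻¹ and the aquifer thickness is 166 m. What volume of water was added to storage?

ΔV ≈ 34900 m³

S = Ss × b = 1.4 × 10^-6 m⁻¹ × 166 m = 2.324 × 10^-4
A = 7600 acres = 3.076 × 10^7 m²
Δh = 16 ft = 4.877 m
ΔV = S × A × Δh = 2.324 × 10^-4 × 3.076 × 10^7 m² × 4.877 m = 34860 m³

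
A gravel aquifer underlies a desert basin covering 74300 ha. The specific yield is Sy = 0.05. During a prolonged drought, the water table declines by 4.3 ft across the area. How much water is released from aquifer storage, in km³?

ΔV ≈ 0.0487 km³

A = 74300 ha = 7.43 × 10^8 m²
Δh = 4.3 ft = 1.311 m
ΔV = Sy × A × Δh = 0.05 × 7.43 × 10^8 m² × 1.311 m = 4.869 × 10^7 m³
ΔV = 4.869 × 10^7 m³ = 0.04869 km³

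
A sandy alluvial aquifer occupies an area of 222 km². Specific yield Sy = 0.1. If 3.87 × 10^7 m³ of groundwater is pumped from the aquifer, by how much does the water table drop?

A = 222 km² = 2.22 × 10^8 m²
Δh = ΔV / (Sy × A) = 3.87 × 10^7 m³ / (0.1 × 2.22 × 10^8 m²) = 1.743 m

Δh ≈ 1.74 m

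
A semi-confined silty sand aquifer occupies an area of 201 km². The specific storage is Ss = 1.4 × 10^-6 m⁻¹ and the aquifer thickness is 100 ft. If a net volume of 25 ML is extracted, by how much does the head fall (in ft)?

Δh ≈ 9.56 ft

b = 100 ft = 30.48 m
S = Ss × b = 1.4 × 10^-6 m⁻¹ × 30.48 m = 4.267 × 10^-5
A = 201 km² = 2.01 × 10^8 m²
ΔV = 25 ML = 25000 m³
Δh = ΔV / (S × A) = 25000 m³ / (4.267 × 10^-5 × 2.01 × 10^8 m²) = 2.915 m
Δh = 2.915 m = 9.563 ft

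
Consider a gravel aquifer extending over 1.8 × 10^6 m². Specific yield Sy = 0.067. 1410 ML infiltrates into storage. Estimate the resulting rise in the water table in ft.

ΔV = 1410 ML = 1.41 × 10^6 m³
Δh = ΔV / (Sy × A) = 1.41 × 10^6 m³ / (0.067 × 1.8 × 10^6 m²) = 11.69 m
Δh = 11.69 m = 38.36 ft

Δh ≈ 38.4 ft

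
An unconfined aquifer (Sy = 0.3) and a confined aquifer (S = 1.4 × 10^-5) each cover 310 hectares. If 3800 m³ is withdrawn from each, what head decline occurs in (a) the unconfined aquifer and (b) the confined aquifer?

A = 310 hectares = 3.1 × 10^6 m²
Unconfined: Δh_u = ΔV/(Sy·A) = 3800/(0.3 × 3.1 × 10^6) = 0.004086 m
Confined: Δh_c = ΔV/(S·A) = 3800/(1.4 × 10^-5 × 3.1 × 10^6) = 87.56 m

Δh_u ≈ 0.00409 m; Δh_c ≈ 87.6 m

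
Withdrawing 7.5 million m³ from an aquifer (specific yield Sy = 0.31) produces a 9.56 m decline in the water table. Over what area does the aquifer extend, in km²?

ΔV = 7.5 million m³ = 7.5 × 10^6 m³
A = ΔV / (Sy × Δh) = 7.5 × 10^6 / (0.31 × 9.56) = 2.531 × 10^6 m²
A = 2.531 × 10^6 m² = 2.531 km²

A ≈ 2.53 km²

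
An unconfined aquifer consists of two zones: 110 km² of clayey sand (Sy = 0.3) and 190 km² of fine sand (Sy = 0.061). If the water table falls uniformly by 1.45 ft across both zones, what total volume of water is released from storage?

ΔV ≈ 1.97 × 10^7 m³

A₁ = 110 km² = 1.1 × 10^8 m²; A₂ = 190 km² = 1.9 × 10^8 m²
Δh = 1.45 ft = 0.442 m
ΔV₁ = 0.3 × 1.1 × 10^8 × 0.442 = 1.458 × 10^7 m³
ΔV₂ = 0.061 × 1.9 × 10^8 × 0.442 = 5.122 × 10^6 m³
ΔV = ΔV₁ + ΔV₂ = 1.971 × 10^7 m³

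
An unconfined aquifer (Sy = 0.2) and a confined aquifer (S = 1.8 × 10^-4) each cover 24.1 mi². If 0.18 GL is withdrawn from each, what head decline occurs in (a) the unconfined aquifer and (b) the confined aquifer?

A = 24.1 mi² = 6.242 × 10^7 m²
ΔV = 0.18 GL = 1.8 × 10^5 m³
Unconfined: Δh_u = ΔV/(Sy·A) = 1.8 × 10^5/(0.2 × 6.242 × 10^7) = 0.01442 m
Confined: Δh_c = ΔV/(S·A) = 1.8 × 10^5/(1.8 × 10^-4 × 6.242 × 10^7) = 16.02 m

Δh_u ≈ 0.0144 m; Δh_c ≈ 16 m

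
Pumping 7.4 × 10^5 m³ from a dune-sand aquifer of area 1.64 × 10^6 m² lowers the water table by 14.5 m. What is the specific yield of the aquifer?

Sy ≈ 0.031

Sy = ΔV / (A × Δh) = 7.4 × 10^5 m³ / (1.64 × 10^6 m² × 14.5 m) = 0.03112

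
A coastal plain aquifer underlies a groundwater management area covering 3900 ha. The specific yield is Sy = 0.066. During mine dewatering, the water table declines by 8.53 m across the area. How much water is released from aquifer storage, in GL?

ΔV ≈ 22 GL

A = 3900 ha = 3.9 × 10^7 m²
ΔV = Sy × A × Δh = 0.066 × 3.9 × 10^7 m² × 8.53 m = 2.196 × 10^7 m³
ΔV = 2.196 × 10^7 m³ = 21.96 GL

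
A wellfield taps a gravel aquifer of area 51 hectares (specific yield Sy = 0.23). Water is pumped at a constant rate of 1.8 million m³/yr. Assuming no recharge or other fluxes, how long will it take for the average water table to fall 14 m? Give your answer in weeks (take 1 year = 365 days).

A = 51 hectares = 5.1 × 10^5 m²
ΔV = Sy × A × Δh = 0.23 × 5.1 × 10^5 × 14 = 1.642 × 10^6 m³
Q = 1.8 million m³/yr = 4932 m³/d
t = ΔV / Q = 1.642 × 10^6 m³ / 4932 m³/d = 333 d
t = 333 d ≈ 47.57 weeks

t ≈ 47.6 weeks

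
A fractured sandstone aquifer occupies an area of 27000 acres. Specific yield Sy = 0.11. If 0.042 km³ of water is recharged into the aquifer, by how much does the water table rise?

A = 27000 acres = 1.093 × 10^8 m²
ΔV = 0.042 km³ = 4.2 × 10^7 m³
Δh = ΔV / (Sy × A) = 4.2 × 10^7 m³ / (0.11 × 1.093 × 10^8 m²) = 3.494 m

Δh ≈ 3.49 m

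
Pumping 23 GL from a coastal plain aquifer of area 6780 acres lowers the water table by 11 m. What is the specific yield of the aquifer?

A = 6780 acres = 2.744 × 10^7 m²
ΔV = 23 GL = 2.3 × 10^7 m³
Sy = ΔV / (A × Δh) = 2.3 × 10^7 m³ / (2.744 × 10^7 m² × 11 m) = 0.07621

Sy ≈ 0.076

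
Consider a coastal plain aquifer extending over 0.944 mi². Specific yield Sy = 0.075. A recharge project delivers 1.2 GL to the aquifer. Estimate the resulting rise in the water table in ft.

A = 0.944 mi² = 2.445 × 10^6 m²
ΔV = 1.2 GL = 1.2 × 10^6 m³
Δh = ΔV / (Sy × A) = 1.2 × 10^6 m³ / (0.075 × 2.445 × 10^6 m²) = 6.544 m
Δh = 6.544 m = 21.47 ft

Δh ≈ 21.5 ft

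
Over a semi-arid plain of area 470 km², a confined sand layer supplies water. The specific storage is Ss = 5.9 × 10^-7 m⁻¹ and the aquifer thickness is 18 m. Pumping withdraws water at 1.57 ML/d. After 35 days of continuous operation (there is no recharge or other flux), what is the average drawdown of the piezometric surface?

S = Ss × b = 5.9 × 10^-7 m⁻¹ × 18 m = 1.062 × 10^-5
A = 470 km² = 4.7 × 10^8 m²
Q = 1.57 ML/d = 1570 m³/d
ΔV = Q × t = 1570 m³/d × 35 d = 54950 m³
Δh = ΔV / (S × A) = 54950 / (1.062 × 10^-5 × 4.7 × 10^8) = 11.01 m

Δh ≈ 11 m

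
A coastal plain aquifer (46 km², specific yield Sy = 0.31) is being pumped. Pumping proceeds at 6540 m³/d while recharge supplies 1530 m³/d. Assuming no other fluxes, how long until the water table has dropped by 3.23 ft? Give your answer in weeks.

A = 46 km² = 4.6 × 10^7 m²
Δh = 3.23 ft = 0.9845 m
ΔV = Sy × A × Δh = 0.31 × 4.6 × 10^7 × 0.9845 = 1.404 × 10^7 m³
Net withdrawal = 6540 − 1530 = 5010 m³/d
t = ΔV / Q = 1.404 × 10^7 m³ / 5010 m³/d = 2802 d
t = 2802 d ≈ 400.3 weeks

t ≈ 400 weeks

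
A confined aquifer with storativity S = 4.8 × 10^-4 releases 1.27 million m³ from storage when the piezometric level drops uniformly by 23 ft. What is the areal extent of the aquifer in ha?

A ≈ 37700 ha

Δh = 23 ft = 7.01 m
ΔV = 1.27 million m³ = 1.27 × 10^6 m³
A = ΔV / (S × Δh) = 1.27 × 10^6 / (4.8 × 10^-4 × 7.01) = 3.774 × 10^8 m²
A = 3.774 × 10^8 m² = 37740 ha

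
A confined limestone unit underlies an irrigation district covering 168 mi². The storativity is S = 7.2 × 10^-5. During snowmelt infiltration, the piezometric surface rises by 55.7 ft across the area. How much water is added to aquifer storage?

A = 168 mi² = 4.351 × 10^8 m²
Δh = 55.7 ft = 16.98 m
ΔV = S × A × Δh = 7.2 × 10^-5 × 4.351 × 10^8 m² × 16.98 m = 5.319 × 10^5 m³

ΔV ≈ 5.32 × 10^5 m³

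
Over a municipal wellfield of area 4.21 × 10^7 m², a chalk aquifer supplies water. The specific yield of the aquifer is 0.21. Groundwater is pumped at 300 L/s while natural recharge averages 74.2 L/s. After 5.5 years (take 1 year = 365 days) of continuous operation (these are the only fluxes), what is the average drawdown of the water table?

Δh ≈ 4.43 m

Net abstraction = 300 − 74.2 = 225.8 L/s
Q_net = 225.8 L/s = 19510 m³/d
t = 5.5 years = 2008 d
ΔV = Q × t = 19510 m³/d × 2008 d = 3.916 × 10^7 m³
Δh = ΔV / (Sy × A) = 3.916 × 10^7 / (0.21 × 4.21 × 10^7) = 4.43 m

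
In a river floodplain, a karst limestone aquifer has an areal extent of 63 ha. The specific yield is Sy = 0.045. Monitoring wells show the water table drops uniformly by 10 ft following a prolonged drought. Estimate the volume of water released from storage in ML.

A = 63 ha = 6.3 × 10^5 m²
Δh = 10 ft = 3.048 m
ΔV = Sy × A × Δh = 0.045 × 6.3 × 10^5 m² × 3.048 m = 86410 m³
ΔV = 86410 m³ = 86.41 ML

ΔV ≈ 86.4 ML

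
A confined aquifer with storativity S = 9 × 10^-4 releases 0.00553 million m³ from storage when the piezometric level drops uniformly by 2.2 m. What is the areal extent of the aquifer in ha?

A ≈ 279 ha

ΔV = 0.00553 million m³ = 5530 m³
A = ΔV / (S × Δh) = 5530 / (9 × 10^-4 × 2.2) = 2.793 × 10^6 m²
A = 2.793 × 10^6 m² = 279.3 ha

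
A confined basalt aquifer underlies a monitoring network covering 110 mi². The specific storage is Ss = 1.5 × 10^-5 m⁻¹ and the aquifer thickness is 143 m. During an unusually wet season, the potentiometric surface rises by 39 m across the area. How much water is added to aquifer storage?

S = Ss × b = 1.5 × 10^-5 m⁻¹ × 143 m = 2.145 × 10^-3
A = 110 mi² = 2.849 × 10^8 m²
ΔV = S × A × Δh = 0.002145 × 2.849 × 10^8 m² × 39 m = 2.383 × 10^7 m³

ΔV ≈ 2.38 × 10^7 m³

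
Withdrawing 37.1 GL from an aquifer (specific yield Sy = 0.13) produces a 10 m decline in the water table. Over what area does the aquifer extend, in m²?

A ≈ 2.85 × 10^7 m²

ΔV = 37.1 GL = 3.71 × 10^7 m³
A = ΔV / (Sy × Δh) = 3.71 × 10^7 / (0.13 × 10) = 2.854 × 10^7 m²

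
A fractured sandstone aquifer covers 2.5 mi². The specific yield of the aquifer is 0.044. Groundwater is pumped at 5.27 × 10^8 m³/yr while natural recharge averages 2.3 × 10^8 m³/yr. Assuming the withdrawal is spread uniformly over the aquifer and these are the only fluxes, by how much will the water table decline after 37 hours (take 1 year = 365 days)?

A = 2.5 mi² = 6.475 × 10^6 m²
Net abstraction = 5.27 × 10^8 − 2.3 × 10^8 = 2.97 × 10^8 m³/yr
Q_net = 2.97 × 10^8 m³/yr = 8.137 × 10^5 m³/d
t = 37 hours = 1.542 d
ΔV = Q × t = 8.137 × 10^5 m³/d × 1.542 d = 1.254 × 10^6 m³
Δh = ΔV / (Sy × A) = 1.254 × 10^6 / (0.044 × 6.475 × 10^6) = 4.403 m

Δh ≈ 4.4 m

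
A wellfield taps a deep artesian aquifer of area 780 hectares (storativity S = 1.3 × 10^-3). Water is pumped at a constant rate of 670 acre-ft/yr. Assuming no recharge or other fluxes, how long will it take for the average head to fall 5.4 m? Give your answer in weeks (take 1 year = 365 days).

t ≈ 3.45 weeks

A = 780 hectares = 7.8 × 10^6 m²
ΔV = S × A × Δh = 0.0013 × 7.8 × 10^6 × 5.4 = 54760 m³
Q = 670 acre-ft/yr = 2264 m³/d
t = ΔV / Q = 54760 m³ / 2264 m³/d = 24.18 d
t = 24.18 d ≈ 3.455 weeks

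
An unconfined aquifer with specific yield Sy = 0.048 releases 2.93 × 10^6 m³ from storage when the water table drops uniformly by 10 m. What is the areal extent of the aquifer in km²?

A ≈ 6.1 km²

A = ΔV / (Sy × Δh) = 2.93 × 10^6 / (0.048 × 10) = 6.104 × 10^6 m²
A = 6.104 × 10^6 m² = 6.104 km²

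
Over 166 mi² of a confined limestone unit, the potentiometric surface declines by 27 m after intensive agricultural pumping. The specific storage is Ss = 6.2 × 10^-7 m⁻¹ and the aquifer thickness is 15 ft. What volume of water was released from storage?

b = 15 ft = 4.572 m
S = Ss × b = 6.2 × 10^-7 m⁻¹ × 4.572 m = 2.835 × 10^-6
A = 166 mi² = 4.299 × 10^8 m²
ΔV = S × A × Δh = 2.835 × 10^-6 × 4.299 × 10^8 m² × 27 m = 32910 m³

ΔV ≈ 32900 m³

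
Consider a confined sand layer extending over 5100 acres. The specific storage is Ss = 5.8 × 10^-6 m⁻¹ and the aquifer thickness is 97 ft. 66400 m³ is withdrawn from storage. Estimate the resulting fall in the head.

Δh ≈ 18.8 m

b = 97 ft = 29.57 m
S = Ss × b = 5.8 × 10^-6 m⁻¹ × 29.57 m = 1.715 × 10^-4
A = 5100 acres = 2.064 × 10^7 m²
Δh = ΔV / (S × A) = 66400 m³ / (1.715 × 10^-4 × 2.064 × 10^7 m²) = 18.76 m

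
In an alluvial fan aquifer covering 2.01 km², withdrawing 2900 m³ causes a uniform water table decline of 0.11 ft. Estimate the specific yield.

Sy ≈ 0.043

A = 2.01 km² = 2.01 × 10^6 m²
Δh = 0.11 ft = 0.03353 m
Sy = ΔV / (A × Δh) = 2900 m³ / (2.01 × 10^6 m² × 0.03353 m) = 0.04303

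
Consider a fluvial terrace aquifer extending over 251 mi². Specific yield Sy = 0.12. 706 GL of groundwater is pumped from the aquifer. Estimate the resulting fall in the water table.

Δh ≈ 9.05 m

A = 251 mi² = 6.501 × 10^8 m²
ΔV = 706 GL = 7.06 × 10^8 m³
Δh = ΔV / (Sy × A) = 7.06 × 10^8 m³ / (0.12 × 6.501 × 10^8 m²) = 9.05 m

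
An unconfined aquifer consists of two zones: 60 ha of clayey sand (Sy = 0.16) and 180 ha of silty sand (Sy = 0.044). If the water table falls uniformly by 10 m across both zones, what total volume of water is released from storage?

ΔV ≈ 1.75 × 10^6 m³

A₁ = 60 ha = 6 × 10^5 m²; A₂ = 180 ha = 1.8 × 10^6 m²
ΔV₁ = 0.16 × 6 × 10^5 × 10 = 9.6 × 10^5 m³
ΔV₂ = 0.044 × 1.8 × 10^6 × 10 = 7.92 × 10^5 m³
ΔV = ΔV₁ + ΔV₂ = 1.752 × 10^6 m³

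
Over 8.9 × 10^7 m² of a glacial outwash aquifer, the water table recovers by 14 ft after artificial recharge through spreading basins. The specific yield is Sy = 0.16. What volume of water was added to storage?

ΔV ≈ 6.08 × 10^7 m³

Δh = 14 ft = 4.267 m
ΔV = Sy × A × Δh = 0.16 × 8.9 × 10^7 m² × 4.267 m = 6.076 × 10^7 m³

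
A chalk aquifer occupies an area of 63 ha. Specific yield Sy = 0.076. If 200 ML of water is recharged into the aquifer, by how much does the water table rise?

Δh ≈ 4.18 m

A = 63 ha = 6.3 × 10^5 m²
ΔV = 200 ML = 2 × 10^5 m³
Δh = ΔV / (Sy × A) = 2 × 10^5 m³ / (0.076 × 6.3 × 10^5 m²) = 4.177 m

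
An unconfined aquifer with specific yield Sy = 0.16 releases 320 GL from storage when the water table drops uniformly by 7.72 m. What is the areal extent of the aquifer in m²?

A ≈ 2.59 × 10^8 m²

ΔV = 320 GL = 3.2 × 10^8 m³
A = ΔV / (Sy × Δh) = 3.2 × 10^8 / (0.16 × 7.72) = 2.591 × 10^8 m²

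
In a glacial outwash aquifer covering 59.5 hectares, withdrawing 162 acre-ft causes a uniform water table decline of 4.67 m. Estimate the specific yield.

Sy ≈ 0.072

A = 59.5 hectares = 5.95 × 10^5 m²
ΔV = 162 acre-ft = 1.998 × 10^5 m³
Sy = ΔV / (A × Δh) = 1.998 × 10^5 m³ / (5.95 × 10^5 m² × 4.67 m) = 0.07191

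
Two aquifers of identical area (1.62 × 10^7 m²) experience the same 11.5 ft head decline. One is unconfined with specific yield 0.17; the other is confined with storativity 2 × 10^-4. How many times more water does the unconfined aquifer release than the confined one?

Δh = 11.5 ft = 3.505 m
Unconfined: ΔV_u = Sy × A × Δh = 0.17 × 1.62 × 10^7 × 3.505 = 9.653 × 10^6 m³
Confined: ΔV_c = S × A × Δh = 2 × 10^-4 × 1.62 × 10^7 × 3.505 = 11360 m³
Ratio = ΔV_u / ΔV_c = Sy / S = 0.17 / 2 × 10^-4 = 850

ΔV_u / ΔV_c ≈ 850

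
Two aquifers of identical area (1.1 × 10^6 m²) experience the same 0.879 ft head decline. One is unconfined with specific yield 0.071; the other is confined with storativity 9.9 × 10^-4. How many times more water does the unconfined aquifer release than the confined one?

ΔV_u / ΔV_c ≈ 71.7

Δh = 0.879 ft = 0.2679 m
Unconfined: ΔV_u = Sy × A × Δh = 0.071 × 1.1 × 10^6 × 0.2679 = 20920 m³
Confined: ΔV_c = S × A × Δh = 9.9 × 10^-4 × 1.1 × 10^6 × 0.2679 = 291.8 m³
Ratio = ΔV_u / ΔV_c = Sy / S = 0.071 / 9.9 × 10^-4 = 71.72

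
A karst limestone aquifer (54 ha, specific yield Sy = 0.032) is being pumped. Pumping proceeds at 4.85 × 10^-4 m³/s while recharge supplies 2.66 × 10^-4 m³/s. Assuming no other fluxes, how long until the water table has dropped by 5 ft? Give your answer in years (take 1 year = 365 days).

t ≈ 3.81 years

A = 54 ha = 5.4 × 10^5 m²
Δh = 5 ft = 1.524 m
ΔV = Sy × A × Δh = 0.032 × 5.4 × 10^5 × 1.524 = 26330 m³
Net withdrawal = 4.85 × 10^-4 − 2.66 × 10^-4 = 2.19 × 10^-4 m³/s = 18.92 m³/d
t = ΔV / Q = 26330 m³ / 18.92 m³/d = 1392 d
t = 1392 d ≈ 3.813 years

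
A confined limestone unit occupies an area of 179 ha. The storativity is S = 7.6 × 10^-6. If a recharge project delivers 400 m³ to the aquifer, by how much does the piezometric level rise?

Δh ≈ 29.4 m

A = 179 ha = 1.79 × 10^6 m²
Δh = ΔV / (S × A) = 400 m³ / (7.6 × 10^-6 × 1.79 × 10^6 m²) = 29.4 m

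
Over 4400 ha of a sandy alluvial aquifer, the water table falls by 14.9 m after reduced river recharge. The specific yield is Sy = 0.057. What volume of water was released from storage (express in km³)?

A = 4400 ha = 4.4 × 10^7 m²
ΔV = Sy × A × Δh = 0.057 × 4.4 × 10^7 m² × 14.9 m = 3.737 × 10^7 m³
ΔV = 3.737 × 10^7 m³ = 0.03737 km³

ΔV ≈ 0.0374 km³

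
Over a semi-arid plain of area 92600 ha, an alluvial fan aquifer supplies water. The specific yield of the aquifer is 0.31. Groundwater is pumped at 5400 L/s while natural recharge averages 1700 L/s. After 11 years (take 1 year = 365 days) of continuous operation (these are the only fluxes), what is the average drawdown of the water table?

A = 92600 ha = 9.26 × 10^8 m²
Net abstraction = 5400 − 1700 = 3700 L/s
Q_net = 3700 L/s = 3.197 × 10^5 m³/d
t = 11 years = 4015 d
ΔV = Q × t = 3.197 × 10^5 m³/d × 4015 d = 1.284 × 10^9 m³
Δh = ΔV / (Sy × A) = 1.284 × 10^9 / (0.31 × 9.26 × 10^8) = 4.471 m

Δh ≈ 4.47 m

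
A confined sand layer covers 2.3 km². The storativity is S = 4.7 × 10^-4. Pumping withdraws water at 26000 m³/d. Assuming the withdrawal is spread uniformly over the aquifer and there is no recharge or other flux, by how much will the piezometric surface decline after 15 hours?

A = 2.3 km² = 2.3 × 10^6 m²
t = 15 hours = 0.625 d
ΔV = Q × t = 26000 m³/d × 0.625 d = 16250 m³
Δh = ΔV / (S × A) = 16250 / (4.7 × 10^-4 × 2.3 × 10^6) = 15.03 m

Δh ≈ 15 m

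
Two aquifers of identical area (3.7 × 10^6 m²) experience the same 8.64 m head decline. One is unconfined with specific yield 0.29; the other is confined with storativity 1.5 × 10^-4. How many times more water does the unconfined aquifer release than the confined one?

ΔV_u / ΔV_c ≈ 1930

Unconfined: ΔV_u = Sy × A × Δh = 0.29 × 3.7 × 10^6 × 8.64 = 9.271 × 10^6 m³
Confined: ΔV_c = S × A × Δh = 1.5 × 10^-4 × 3.7 × 10^6 × 8.64 = 4795 m³
Ratio = ΔV_u / ΔV_c = Sy / S = 0.29 / 1.5 × 10^-4 = 1933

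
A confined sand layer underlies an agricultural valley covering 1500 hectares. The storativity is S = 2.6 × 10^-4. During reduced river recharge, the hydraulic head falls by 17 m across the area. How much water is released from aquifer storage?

ΔV ≈ 66300 m³

A = 1500 hectares = 1.5 × 10^7 m²
ΔV = S × A × Δh = 2.6 × 10^-4 × 1.5 × 10^7 m² × 17 m = 66300 m³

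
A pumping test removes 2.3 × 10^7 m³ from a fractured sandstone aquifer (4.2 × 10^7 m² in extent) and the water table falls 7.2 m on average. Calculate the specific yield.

Sy ≈ 0.076

Sy = ΔV / (A × Δh) = 2.3 × 10^7 m³ / (4.2 × 10^7 m² × 7.2 m) = 0.07606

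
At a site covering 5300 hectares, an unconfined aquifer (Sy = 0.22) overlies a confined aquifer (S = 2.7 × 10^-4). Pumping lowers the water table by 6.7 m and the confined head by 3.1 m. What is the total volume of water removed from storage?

A = 5300 hectares = 5.3 × 10^7 m²
Unconfined: ΔV_u = Sy × A × Δh_u = 0.22 × 5.3 × 10^7 × 6.7 = 7.812 × 10^7 m³
Confined: ΔV_c = S × A × Δh_c = 2.7 × 10^-4 × 5.3 × 10^7 × 3.1 = 44360 m³
Total ΔV = 7.812 × 10^7 + 44360 = 7.817 × 10^7 m³

ΔV ≈ 7.82 × 10^7 m³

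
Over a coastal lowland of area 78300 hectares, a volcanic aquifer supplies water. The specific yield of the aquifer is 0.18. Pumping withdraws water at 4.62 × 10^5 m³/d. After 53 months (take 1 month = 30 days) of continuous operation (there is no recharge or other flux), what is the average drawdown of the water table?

Δh ≈ 5.21 m

A = 78300 hectares = 7.83 × 10^8 m²
t = 53 months = 1590 d
ΔV = Q × t = 4.62 × 10^5 m³/d × 1590 d = 7.346 × 10^8 m³
Δh = ΔV / (Sy × A) = 7.346 × 10^8 / (0.18 × 7.83 × 10^8) = 5.212 m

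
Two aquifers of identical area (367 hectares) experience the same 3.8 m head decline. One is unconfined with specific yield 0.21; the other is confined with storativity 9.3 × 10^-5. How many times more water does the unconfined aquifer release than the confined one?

A = 367 hectares = 3.67 × 10^6 m²
Unconfined: ΔV_u = Sy × A × Δh = 0.21 × 3.67 × 10^6 × 3.8 = 2.929 × 10^6 m³
Confined: ΔV_c = S × A × Δh = 9.3 × 10^-5 × 3.67 × 10^6 × 3.8 = 1297 m³
Ratio = ΔV_u / ΔV_c = Sy / S = 0.21 / 9.3 × 10^-5 = 2258

ΔV_u / ΔV_c ≈ 2260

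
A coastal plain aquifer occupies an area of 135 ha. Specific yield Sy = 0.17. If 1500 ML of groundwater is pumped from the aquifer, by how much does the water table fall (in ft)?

Δh ≈ 21.4 ft

A = 135 ha = 1.35 × 10^6 m²
ΔV = 1500 ML = 1.5 × 10^6 m³
Δh = ΔV / (Sy × A) = 1.5 × 10^6 m³ / (0.17 × 1.35 × 10^6 m²) = 6.536 m
Δh = 6.536 m = 21.44 ft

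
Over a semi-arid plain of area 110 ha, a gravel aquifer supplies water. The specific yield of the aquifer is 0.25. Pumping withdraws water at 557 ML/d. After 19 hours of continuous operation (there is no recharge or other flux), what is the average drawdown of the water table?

A = 110 ha = 1.1 × 10^6 m²
Q = 557 ML/d = 5.57 × 10^5 m³/d
t = 19 hours = 0.7917 d
ΔV = Q × t = 5.57 × 10^5 m³/d × 0.7917 d = 4.41 × 10^5 m³
Δh = ΔV / (Sy × A) = 4.41 × 10^5 / (0.25 × 1.1 × 10^6) = 1.603 m

Δh ≈ 1.6 m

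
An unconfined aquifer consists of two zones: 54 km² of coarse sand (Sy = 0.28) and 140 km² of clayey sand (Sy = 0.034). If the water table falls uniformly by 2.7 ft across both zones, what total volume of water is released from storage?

ΔV ≈ 1.64 × 10^7 m³

A₁ = 54 km² = 5.4 × 10^7 m²; A₂ = 140 km² = 1.4 × 10^8 m²
Δh = 2.7 ft = 0.823 m
ΔV₁ = 0.28 × 5.4 × 10^7 × 0.823 = 1.244 × 10^7 m³
ΔV₂ = 0.034 × 1.4 × 10^8 × 0.823 = 3.917 × 10^6 m³
ΔV = ΔV₁ + ΔV₂ = 1.636 × 10^7 m³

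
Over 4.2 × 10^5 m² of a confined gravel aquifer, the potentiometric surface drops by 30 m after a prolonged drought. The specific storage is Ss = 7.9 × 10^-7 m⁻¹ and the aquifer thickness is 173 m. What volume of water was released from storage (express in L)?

S = Ss × b = 7.9 × 10^-7 m⁻¹ × 173 m = 1.367 × 10^-4
ΔV = S × A × Δh = 1.367 × 10^-4 × 4.2 × 10^5 m² × 30 m = 1722 m³
ΔV = 1722 m³ = 1.722 × 10^6 L

ΔV ≈ 1.72 × 10^6 L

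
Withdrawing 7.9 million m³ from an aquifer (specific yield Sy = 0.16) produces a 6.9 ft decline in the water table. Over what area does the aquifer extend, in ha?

Δh = 6.9 ft = 2.103 m
ΔV = 7.9 million m³ = 7.9 × 10^6 m³
A = ΔV / (Sy × Δh) = 7.9 × 10^6 / (0.16 × 2.103) = 2.348 × 10^7 m²
A = 2.348 × 10^7 m² = 2348 ha

A ≈ 2350 ha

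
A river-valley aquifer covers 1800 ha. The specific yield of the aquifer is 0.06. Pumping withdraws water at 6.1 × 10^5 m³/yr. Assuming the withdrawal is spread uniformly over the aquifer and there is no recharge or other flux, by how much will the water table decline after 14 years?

A = 1800 ha = 1.8 × 10^7 m²
Q = 6.1 × 10^5 m³/yr = 1671 m³/d
t = 14 years = 5110 d
ΔV = Q × t = 1671 m³/d × 5110 d = 8.54 × 10^6 m³
Δh = ΔV / (Sy × A) = 8.54 × 10^6 / (0.06 × 1.8 × 10^7) = 7.907 m

Δh ≈ 7.91 m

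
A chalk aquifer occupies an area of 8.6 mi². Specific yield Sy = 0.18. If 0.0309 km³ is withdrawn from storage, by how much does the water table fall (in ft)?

A = 8.6 mi² = 2.227 × 10^7 m²
ΔV = 0.0309 km³ = 3.09 × 10^7 m³
Δh = ΔV / (Sy × A) = 3.09 × 10^7 m³ / (0.18 × 2.227 × 10^7 m²) = 7.707 m
Δh = 7.707 m = 25.29 ft

Δh ≈ 25.3 ft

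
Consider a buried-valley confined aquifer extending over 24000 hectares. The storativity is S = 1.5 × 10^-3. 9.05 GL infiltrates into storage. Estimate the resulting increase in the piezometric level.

A = 24000 hectares = 2.4 × 10^8 m²
ΔV = 9.05 GL = 9.05 × 10^6 m³
Δh = ΔV / (S × A) = 9.05 × 10^6 m³ / (0.0015 × 2.4 × 10^8 m²) = 25.14 m

Δh ≈ 25.1 m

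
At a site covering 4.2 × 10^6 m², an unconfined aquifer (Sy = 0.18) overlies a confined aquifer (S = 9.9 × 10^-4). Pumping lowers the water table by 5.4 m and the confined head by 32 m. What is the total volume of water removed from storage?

ΔV ≈ 4.22 × 10^6 m³

Unconfined: ΔV_u = Sy × A × Δh_u = 0.18 × 4.2 × 10^6 × 5.4 = 4.082 × 10^6 m³
Confined: ΔV_c = S × A × Δh_c = 9.9 × 10^-4 × 4.2 × 10^6 × 32 = 1.331 × 10^5 m³
Total ΔV = 4.082 × 10^6 + 1.331 × 10^5 = 4.215 × 10^6 m³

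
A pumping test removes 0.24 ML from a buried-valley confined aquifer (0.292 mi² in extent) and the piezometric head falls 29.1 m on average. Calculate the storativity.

A = 0.292 mi² = 7.563 × 10^5 m²
ΔV = 0.24 ML = 240 m³
S = ΔV / (A × Δh) = 240 m³ / (7.563 × 10^5 m² × 29.1 m) = 1.091 × 10^-5

S ≈ 1.1 × 10^-5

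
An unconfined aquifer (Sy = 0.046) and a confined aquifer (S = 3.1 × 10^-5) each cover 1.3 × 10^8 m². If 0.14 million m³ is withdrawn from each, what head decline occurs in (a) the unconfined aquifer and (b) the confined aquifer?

Δh_u ≈ 0.0234 m; Δh_c ≈ 34.7 m

ΔV = 0.14 million m³ = 1.4 × 10^5 m³
Unconfined: Δh_u = ΔV/(Sy·A) = 1.4 × 10^5/(0.046 × 1.3 × 10^8) = 0.02341 m
Confined: Δh_c = ΔV/(S·A) = 1.4 × 10^5/(3.1 × 10^-5 × 1.3 × 10^8) = 34.74 m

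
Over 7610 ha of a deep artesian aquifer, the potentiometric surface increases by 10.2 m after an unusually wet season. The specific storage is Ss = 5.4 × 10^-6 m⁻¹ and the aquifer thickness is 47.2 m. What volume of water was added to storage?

ΔV ≈ 1.98 × 10^5 m³

S = Ss × b = 5.4 × 10^-6 m⁻¹ × 47.2 m = 2.549 × 10^-4
A = 7610 ha = 7.61 × 10^7 m²
ΔV = S × A × Δh = 2.549 × 10^-4 × 7.61 × 10^7 m² × 10.2 m = 1.978 × 10^5 m³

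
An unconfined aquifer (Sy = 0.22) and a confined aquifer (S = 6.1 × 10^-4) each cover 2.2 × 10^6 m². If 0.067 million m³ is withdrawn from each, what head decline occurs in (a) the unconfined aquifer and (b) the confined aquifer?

Δh_u ≈ 0.138 m; Δh_c ≈ 49.9 m

ΔV = 0.067 million m³ = 67000 m³
Unconfined: Δh_u = ΔV/(Sy·A) = 67000/(0.22 × 2.2 × 10^6) = 0.1384 m
Confined: Δh_c = ΔV/(S·A) = 67000/(6.1 × 10^-4 × 2.2 × 10^6) = 49.93 m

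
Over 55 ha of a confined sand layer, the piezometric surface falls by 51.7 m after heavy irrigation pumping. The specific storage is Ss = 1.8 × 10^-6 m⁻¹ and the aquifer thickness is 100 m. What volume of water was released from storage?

ΔV ≈ 5120 m³

S = Ss × b = 1.8 × 10^-6 m⁻¹ × 100 m = 1.8 × 10^-4
A = 55 ha = 5.5 × 10^5 m²
ΔV = S × A × Δh = 1.8 × 10^-4 × 5.5 × 10^5 m² × 51.7 m = 5118 m³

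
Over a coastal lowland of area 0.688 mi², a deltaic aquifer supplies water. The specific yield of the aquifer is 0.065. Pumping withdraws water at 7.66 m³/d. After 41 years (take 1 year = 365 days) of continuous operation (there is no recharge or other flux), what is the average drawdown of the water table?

Δh ≈ 0.99 m

A = 0.688 mi² = 1.782 × 10^6 m²
t = 41 years = 14960 d
ΔV = Q × t = 7.66 m³/d × 14960 d = 1.146 × 10^5 m³
Δh = ΔV / (Sy × A) = 1.146 × 10^5 / (0.065 × 1.782 × 10^6) = 0.9897 m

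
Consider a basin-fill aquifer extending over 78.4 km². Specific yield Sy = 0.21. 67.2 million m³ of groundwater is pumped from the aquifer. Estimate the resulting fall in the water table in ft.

Δh ≈ 13.4 ft

A = 78.4 km² = 7.84 × 10^7 m²
ΔV = 67.2 million m³ = 6.72 × 10^7 m³
Δh = ΔV / (Sy × A) = 6.72 × 10^7 m³ / (0.21 × 7.84 × 10^7 m²) = 4.082 m
Δh = 4.082 m = 13.39 ft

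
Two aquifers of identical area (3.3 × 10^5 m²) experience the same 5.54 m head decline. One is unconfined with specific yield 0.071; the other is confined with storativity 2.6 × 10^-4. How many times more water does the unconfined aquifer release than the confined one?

Unconfined: ΔV_u = Sy × A × Δh = 0.071 × 3.3 × 10^5 × 5.54 = 1.298 × 10^5 m³
Confined: ΔV_c = S × A × Δh = 2.6 × 10^-4 × 3.3 × 10^5 × 5.54 = 475.3 m³
Ratio = ΔV_u / ΔV_c = Sy / S = 0.071 / 2.6 × 10^-4 = 273.1

ΔV_u / ΔV_c ≈ 273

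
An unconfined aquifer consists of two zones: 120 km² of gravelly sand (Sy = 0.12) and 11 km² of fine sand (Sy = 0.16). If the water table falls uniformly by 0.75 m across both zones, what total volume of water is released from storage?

A₁ = 120 km² = 1.2 × 10^8 m²; A₂ = 11 km² = 1.1 × 10^7 m²
ΔV₁ = 0.12 × 1.2 × 10^8 × 0.75 = 1.08 × 10^7 m³
ΔV₂ = 0.16 × 1.1 × 10^7 × 0.75 = 1.32 × 10^6 m³
ΔV = ΔV₁ + ΔV₂ = 1.212 × 10^7 m³

ΔV ≈ 1.21 × 10^7 m³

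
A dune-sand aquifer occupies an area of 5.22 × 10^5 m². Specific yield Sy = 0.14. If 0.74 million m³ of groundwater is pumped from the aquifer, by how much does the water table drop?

ΔV = 0.74 million m³ = 7.4 × 10^5 m³
Δh = ΔV / (Sy × A) = 7.4 × 10^5 m³ / (0.14 × 5.22 × 10^5 m²) = 10.13 m

Δh ≈ 10.1 m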